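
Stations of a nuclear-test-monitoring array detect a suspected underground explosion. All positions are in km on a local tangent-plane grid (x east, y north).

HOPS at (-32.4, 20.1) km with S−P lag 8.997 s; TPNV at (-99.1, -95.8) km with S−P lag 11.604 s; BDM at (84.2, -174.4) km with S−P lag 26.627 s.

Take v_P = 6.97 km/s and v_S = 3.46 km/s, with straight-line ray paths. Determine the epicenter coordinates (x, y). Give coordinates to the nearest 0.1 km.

x ≈ -41.1 km, y ≈ -41.1 km

Distance from S−P lag: d = Δt · v_P v_S / (v_P − v_S) = Δt · (6.97·3.46)/(6.97−3.46) ≈ 6.8707·Δt.
So d_HOPS = 61.82, d_TPNV = 79.73, d_BDM = 182.95 km.
Circle about each station: (x + 32.4)² + (y − 20.1)² = 61.82²; (x + 99.1)² + (y + 95.8)² = 79.73²; (x − 84.2)² + (y + 174.4)² = 182.95².
Subtracting pairs of circle equations eliminates x²+y² and gives linear equations (the radical axes):
-133.4 x − 231.8 y = 15009.52
233.2 x − 389.0 y = 6402.24
Solving the 2×2 system: x ≈ -41.1, y ≈ -41.1 km.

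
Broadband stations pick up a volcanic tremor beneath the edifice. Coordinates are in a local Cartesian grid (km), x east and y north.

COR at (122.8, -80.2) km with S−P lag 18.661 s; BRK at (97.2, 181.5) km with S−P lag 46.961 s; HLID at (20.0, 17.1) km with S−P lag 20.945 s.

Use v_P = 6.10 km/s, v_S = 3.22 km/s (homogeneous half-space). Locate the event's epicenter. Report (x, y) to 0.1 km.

Distance from S−P lag: d = Δt · v_P v_S / (v_P − v_S) = Δt · (6.10·3.22)/(6.10−3.22) ≈ 6.8201·Δt.
So d_COR = 127.27, d_BRK = 320.28, d_HLID = 142.85 km.
Circle about each station: (x − 122.8)² + (y + 80.2)² = 127.27²; (x − 97.2)² + (y − 181.5)² = 320.28²; (x − 20.0)² + (y − 17.1)² = 142.85².
Subtracting pairs of circle equations eliminates x²+y² and gives linear equations (the radical axes):
-51.2 x + 523.4 y = -65503.42
-205.6 x + 194.6 y = -25027.94
Solving the 2×2 system: x ≈ 3.6, y ≈ -124.8 km.

x ≈ 3.6 km, y ≈ -124.8 km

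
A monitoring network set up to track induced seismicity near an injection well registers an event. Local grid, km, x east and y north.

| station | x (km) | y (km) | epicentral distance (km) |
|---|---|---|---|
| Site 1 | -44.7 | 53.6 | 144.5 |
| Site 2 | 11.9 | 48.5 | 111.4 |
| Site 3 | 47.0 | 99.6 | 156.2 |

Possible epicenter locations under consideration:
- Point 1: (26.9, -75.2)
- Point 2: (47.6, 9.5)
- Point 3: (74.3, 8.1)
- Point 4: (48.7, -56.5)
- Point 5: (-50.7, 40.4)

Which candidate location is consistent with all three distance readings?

Point 4

For each candidate, compare |candidate − station| to the reported distance:
Point 1: residuals Site 1 2.9, Site 2 13.2, Site 3 19.8 → max 19.8 km
Point 2: residuals Site 1 42.2, Site 2 58.5, Site 3 66.1 → max 66.1 km
Point 3: residuals Site 1 17.1, Site 2 37.1, Site 3 60.7 → max 60.7 km
Point 4: residuals Site 1 0.1, Site 2 0.1, Site 3 0.1 → max 0.1 km
Point 5: residuals Site 1 130.0, Site 2 48.3, Site 3 42.0 → max 130.0 km
Only Point 4 has all residuals ≈ 0.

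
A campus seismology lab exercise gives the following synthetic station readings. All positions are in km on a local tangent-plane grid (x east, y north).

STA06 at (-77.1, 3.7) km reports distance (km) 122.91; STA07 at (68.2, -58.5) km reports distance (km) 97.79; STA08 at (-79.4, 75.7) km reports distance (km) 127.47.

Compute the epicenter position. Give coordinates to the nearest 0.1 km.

Circle about each station: (x + 77.1)² + (y − 3.7)² = 122.91²; (x − 68.2)² + (y + 58.5)² = 97.79²; (x + 79.4)² + (y − 75.7)² = 127.47².
Subtracting pairs of circle equations eliminates x²+y² and gives linear equations (the radical axes):
290.6 x − 124.4 y = 7659.37
-4.6 x + 144.0 y = 4935.02
Solving the 2×2 system: x ≈ 41.6, y ≈ 35.6 km.

41.6 km east, 35.6 km north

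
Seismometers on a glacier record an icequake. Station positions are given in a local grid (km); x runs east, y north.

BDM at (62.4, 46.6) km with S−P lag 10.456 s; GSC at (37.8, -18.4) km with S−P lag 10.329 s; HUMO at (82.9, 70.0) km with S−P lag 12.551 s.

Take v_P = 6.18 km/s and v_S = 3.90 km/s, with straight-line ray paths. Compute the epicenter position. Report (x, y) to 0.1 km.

Distance from S−P lag: d = Δt · v_P v_S / (v_P − v_S) = Δt · (6.18·3.90)/(6.18−3.90) ≈ 10.5711·Δt.
So d_BDM = 110.53, d_GSC = 109.19, d_HUMO = 132.68 km.
Circle about each station: (x − 62.4)² + (y − 46.6)² = 110.53²; (x − 37.8)² + (y + 18.4)² = 109.19²; (x − 82.9)² + (y − 70.0)² = 132.68².
Subtracting the BDM equation from the GSC and HUMO equations removes the quadratic terms:
-49.2 x − 130.0 y = -4003.50
41.0 x + 46.8 y = 319.99
Solving the 2×2 system: x ≈ -48.1, y ≈ 49.0 km.

-48.1 km east, 49.0 km north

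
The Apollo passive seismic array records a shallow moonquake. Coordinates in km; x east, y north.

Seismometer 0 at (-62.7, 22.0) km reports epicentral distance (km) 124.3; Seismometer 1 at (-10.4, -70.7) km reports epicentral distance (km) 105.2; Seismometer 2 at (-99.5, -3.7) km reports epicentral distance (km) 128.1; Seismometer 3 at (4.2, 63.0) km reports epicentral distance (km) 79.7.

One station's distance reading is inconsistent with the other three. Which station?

Seismometer 2

Solve using three stations at a time. Using Seismometer 0, Seismometer 1, Seismometer 3 (subtract circle equations pairwise → linear system) gives (x, y) ≈ (60.6, 6.8).
Distances from that point to each station vs reported:
  Seismometer 0: calculated 124.2 vs reported 124.3 → residual 0.1 km
  Seismometer 1: calculated 105.1 vs reported 105.2 → residual 0.1 km
  Seismometer 2: calculated 160.5 vs reported 128.1 → residual 32.4 km
  Seismometer 3: calculated 79.6 vs reported 79.7 → residual 0.1 km
Seismometer 0, Seismometer 1, Seismometer 3 are mutually consistent (residuals ≈ 0); Seismometer 2 is off by 32.4 km.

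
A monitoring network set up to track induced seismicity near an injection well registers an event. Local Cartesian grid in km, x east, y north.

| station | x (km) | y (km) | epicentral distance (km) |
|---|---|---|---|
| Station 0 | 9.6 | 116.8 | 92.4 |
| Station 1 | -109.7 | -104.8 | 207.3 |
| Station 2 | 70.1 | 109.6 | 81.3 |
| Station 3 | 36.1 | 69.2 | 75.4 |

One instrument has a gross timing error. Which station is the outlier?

Station 3

Solve using three stations at a time. Using Station 0, Station 1, Station 2 (subtract circle equations pairwise → linear system) gives (x, y) ≈ (46.1, 31.9).
Distances from that point to each station vs reported:
  Station 0: calculated 92.4 vs reported 92.4 → residual 0.0 km
  Station 1: calculated 207.3 vs reported 207.3 → residual 0.0 km
  Station 2: calculated 81.3 vs reported 81.3 → residual 0.0 km
  Station 3: calculated 38.6 vs reported 75.4 → residual 36.8 km
Station 0, Station 1, Station 2 are mutually consistent (residuals ≈ 0); Station 3 is off by 36.8 km.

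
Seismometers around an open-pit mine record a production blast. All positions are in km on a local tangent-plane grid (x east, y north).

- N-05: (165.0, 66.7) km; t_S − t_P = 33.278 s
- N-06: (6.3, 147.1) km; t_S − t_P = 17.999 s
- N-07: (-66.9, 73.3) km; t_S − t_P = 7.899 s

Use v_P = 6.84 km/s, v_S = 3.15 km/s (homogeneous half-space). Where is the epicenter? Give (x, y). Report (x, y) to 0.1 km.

Distance from S−P lag: d = Δt · v_P v_S / (v_P − v_S) = Δt · (6.84·3.15)/(6.84−3.15) ≈ 5.8390·Δt.
So d_N-05 = 194.31, d_N-06 = 105.10, d_N-07 = 46.12 km.
Circle about each station: (x − 165.0)² + (y − 66.7)² = 194.31²; (x − 6.3)² + (y − 147.1)² = 105.10²; (x + 66.9)² + (y − 73.3)² = 46.12².
Subtracting the N-05 equation from the N-06 and N-07 equations removes the quadratic terms:
-317.4 x + 160.8 y = 16714.58
-463.8 x + 13.2 y = 13803.93
Solving the 2×2 system: x ≈ -28.4, y ≈ 47.9 km.

x ≈ -28.4 km, y ≈ 47.9 km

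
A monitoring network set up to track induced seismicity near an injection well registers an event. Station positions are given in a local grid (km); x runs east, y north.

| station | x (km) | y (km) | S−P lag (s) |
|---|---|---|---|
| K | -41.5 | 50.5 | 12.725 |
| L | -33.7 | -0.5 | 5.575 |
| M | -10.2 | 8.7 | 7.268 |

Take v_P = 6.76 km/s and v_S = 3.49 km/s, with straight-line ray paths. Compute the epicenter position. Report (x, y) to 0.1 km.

x ≈ -28.6 km, y ≈ -40.4 km

Distance from S−P lag: d = Δt · v_P v_S / (v_P − v_S) = Δt · (6.76·3.49)/(6.76−3.49) ≈ 7.2148·Δt.
So d_K = 91.81, d_L = 40.22, d_M = 52.44 km.
Circle about each station: (x + 41.5)² + (y − 50.5)² = 91.81²; (x + 33.7)² + (y + 0.5)² = 40.22²; (x + 10.2)² + (y − 8.7)² = 52.44².
Subtracting pairs of circle equations eliminates x²+y² and gives linear equations (the radical axes):
15.6 x − 102.0 y = 3674.87
62.6 x − 83.6 y = 1586.35
Solving the 2×2 system: x ≈ -28.6, y ≈ -40.4 km.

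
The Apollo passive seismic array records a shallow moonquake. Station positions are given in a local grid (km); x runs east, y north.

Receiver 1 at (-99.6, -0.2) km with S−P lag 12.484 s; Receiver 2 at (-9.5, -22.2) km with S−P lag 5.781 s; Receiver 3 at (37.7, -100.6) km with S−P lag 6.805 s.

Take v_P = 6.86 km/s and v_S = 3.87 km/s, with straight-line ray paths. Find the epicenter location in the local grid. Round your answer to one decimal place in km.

Distance from S−P lag: d = Δt · v_P v_S / (v_P − v_S) = Δt · (6.86·3.87)/(6.86−3.87) ≈ 8.8790·Δt.
So d_Receiver 1 = 110.85, d_Receiver 2 = 51.33, d_Receiver 3 = 60.42 km.
Circle about each station: (x + 99.6)² + (y + 0.2)² = 110.85²; (x + 9.5)² + (y + 22.2)² = 51.33²; (x − 37.7)² + (y + 100.6)² = 60.42².
Subtracting the Receiver 1 equation from the Receiver 2 and Receiver 3 equations removes the quadratic terms:
180.2 x − 44.0 y = 315.84
274.6 x − 200.8 y = 10258.60
Solving the 2×2 system: x ≈ -16.1, y ≈ -73.1 km.

-16.1 km east, -73.1 km north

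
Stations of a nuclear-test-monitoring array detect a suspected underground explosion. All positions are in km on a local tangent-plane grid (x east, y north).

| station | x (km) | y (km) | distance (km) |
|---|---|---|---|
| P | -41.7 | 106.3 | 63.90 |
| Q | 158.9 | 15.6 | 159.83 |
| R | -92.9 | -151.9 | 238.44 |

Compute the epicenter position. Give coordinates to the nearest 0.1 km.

Circle about each station: (x + 41.7)² + (y − 106.3)² = 63.90²; (x − 158.9)² + (y − 15.6)² = 159.83²; (x + 92.9)² + (y + 151.9)² = 238.44².
Subtracting the P equation from the Q and R equations removes the quadratic terms:
401.2 x − 181.4 y = -9008.43
-102.4 x − 516.4 y = -34104.98
Solving the 2×2 system: x ≈ 6.8, y ≈ 64.7 km.

x ≈ 6.8 km, y ≈ 64.7 km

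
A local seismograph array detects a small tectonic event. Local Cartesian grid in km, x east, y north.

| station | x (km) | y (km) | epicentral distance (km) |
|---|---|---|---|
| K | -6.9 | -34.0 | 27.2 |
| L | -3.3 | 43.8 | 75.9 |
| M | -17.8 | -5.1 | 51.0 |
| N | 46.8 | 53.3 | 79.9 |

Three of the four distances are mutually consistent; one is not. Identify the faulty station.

K

Solve using three stations at a time. Using L, M, N (subtract circle equations pairwise → linear system) gives (x, y) ≈ (29.4, -24.8).
Distances from that point to each station vs reported:
  K: calculated 37.5 vs reported 27.2 → residual 10.3 km
  L: calculated 76.0 vs reported 75.9 → residual 0.1 km
  M: calculated 51.2 vs reported 51.0 → residual 0.2 km
  N: calculated 80.0 vs reported 79.9 → residual 0.1 km
L, M, N are mutually consistent (residuals ≈ 0); K is off by 10.3 km.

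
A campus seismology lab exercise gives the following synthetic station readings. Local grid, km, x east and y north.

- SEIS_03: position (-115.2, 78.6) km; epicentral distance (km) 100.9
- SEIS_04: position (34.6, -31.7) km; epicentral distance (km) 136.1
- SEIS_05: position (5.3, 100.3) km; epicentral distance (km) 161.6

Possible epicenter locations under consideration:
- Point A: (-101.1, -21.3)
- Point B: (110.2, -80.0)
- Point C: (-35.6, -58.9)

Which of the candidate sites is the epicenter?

Point A

For each candidate, compare |candidate − station| to the reported distance:
Point A: residuals SEIS_03 0.0, SEIS_04 0.0, SEIS_05 0.0 → max 0.0 km
Point B: residuals SEIS_03 174.7, SEIS_04 46.4, SEIS_05 47.0 → max 174.7 km
Point C: residuals SEIS_03 58.0, SEIS_04 60.8, SEIS_05 2.8 → max 60.8 km
Only Point A has all residuals ≈ 0.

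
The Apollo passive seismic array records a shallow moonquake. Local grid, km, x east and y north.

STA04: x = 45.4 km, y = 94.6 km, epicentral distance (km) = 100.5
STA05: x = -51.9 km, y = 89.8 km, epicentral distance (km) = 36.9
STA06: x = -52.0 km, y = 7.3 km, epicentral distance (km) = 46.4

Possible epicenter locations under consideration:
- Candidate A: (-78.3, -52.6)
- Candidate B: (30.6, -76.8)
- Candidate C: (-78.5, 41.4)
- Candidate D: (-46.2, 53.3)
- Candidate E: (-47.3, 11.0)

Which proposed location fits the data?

Candidate D

For each candidate, compare |candidate − station| to the reported distance:
Candidate A: residuals STA04 91.8, STA05 107.9, STA06 19.0 → max 107.9 km
Candidate B: residuals STA04 71.5, STA05 149.0, STA06 71.5 → max 149.0 km
Candidate C: residuals STA04 34.3, STA05 18.3, STA06 3.2 → max 34.3 km
Candidate D: residuals STA04 0.0, STA05 0.0, STA06 0.0 → max 0.0 km
Candidate E: residuals STA04 24.3, STA05 42.0, STA06 40.4 → max 42.0 km
Only Candidate D has all residuals ≈ 0.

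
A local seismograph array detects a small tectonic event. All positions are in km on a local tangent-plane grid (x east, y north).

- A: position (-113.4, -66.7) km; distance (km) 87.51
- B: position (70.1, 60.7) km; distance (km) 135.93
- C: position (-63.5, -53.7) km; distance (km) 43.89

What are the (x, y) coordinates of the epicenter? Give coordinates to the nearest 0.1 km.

-42.8 km east, -15.0 km north

Circle about each station: (x + 113.4)² + (y + 66.7)² = 87.51²; (x − 70.1)² + (y − 60.7)² = 135.93²; (x + 63.5)² + (y + 53.7)² = 43.89².
Subtracting the A equation from the B and C equations removes the quadratic terms:
367.0 x + 254.8 y = -19528.91
99.8 x + 26.0 y = -4660.84
Solving the 2×2 system: x ≈ -42.8, y ≈ -15.0 km.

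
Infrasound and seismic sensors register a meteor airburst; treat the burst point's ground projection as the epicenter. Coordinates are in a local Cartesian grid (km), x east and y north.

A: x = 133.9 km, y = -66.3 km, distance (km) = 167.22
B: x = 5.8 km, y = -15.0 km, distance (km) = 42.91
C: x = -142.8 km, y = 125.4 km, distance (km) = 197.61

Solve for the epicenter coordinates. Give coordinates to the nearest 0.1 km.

Circle about each station: (x − 133.9)² + (y + 66.3)² = 167.22²; (x − 5.8)² + (y + 15.0)² = 42.91²; (x + 142.8)² + (y − 125.4)² = 197.61².
Subtracting pairs of circle equations eliminates x²+y² and gives linear equations (the radical axes):
-256.2 x + 102.6 y = 4055.00
-553.4 x + 383.4 y = 2704.92
Solving the 2×2 system: x ≈ -30.8, y ≈ -37.4 km.

x ≈ -30.8 km, y ≈ -37.4 km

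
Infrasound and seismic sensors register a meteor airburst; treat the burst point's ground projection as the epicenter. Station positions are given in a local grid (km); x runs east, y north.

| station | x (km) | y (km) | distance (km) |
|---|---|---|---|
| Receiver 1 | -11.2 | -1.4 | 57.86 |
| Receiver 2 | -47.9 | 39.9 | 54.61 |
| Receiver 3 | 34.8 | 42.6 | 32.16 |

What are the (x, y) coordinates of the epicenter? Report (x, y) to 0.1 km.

4.8 km east, 54.2 km north

Circle about each station: (x + 11.2)² + (y + 1.4)² = 57.86²; (x + 47.9)² + (y − 39.9)² = 54.61²; (x − 34.8)² + (y − 42.6)² = 32.16².
Subtracting pairs of circle equations eliminates x²+y² and gives linear equations (the radical axes):
-73.4 x + 82.6 y = 4124.55
92.0 x + 88.0 y = 5211.91
Solving the 2×2 system: x ≈ 4.8, y ≈ 54.2 km.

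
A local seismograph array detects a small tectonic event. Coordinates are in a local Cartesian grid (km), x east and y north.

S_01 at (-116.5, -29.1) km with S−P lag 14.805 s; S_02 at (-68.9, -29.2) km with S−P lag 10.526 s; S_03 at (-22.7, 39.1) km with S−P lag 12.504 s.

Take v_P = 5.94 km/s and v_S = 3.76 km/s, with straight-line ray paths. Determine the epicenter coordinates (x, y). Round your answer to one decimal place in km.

Distance from S−P lag: d = Δt · v_P v_S / (v_P − v_S) = Δt · (5.94·3.76)/(5.94−3.76) ≈ 10.2451·Δt.
So d_S_01 = 151.68, d_S_02 = 107.84, d_S_03 = 128.11 km.
Circle about each station: (x + 116.5)² + (y + 29.1)² = 151.68²; (x + 68.9)² + (y + 29.2)² = 107.84²; (x + 22.7)² + (y − 39.1)² = 128.11².
Subtracting pairs of circle equations eliminates x²+y² and gives linear equations (the radical axes):
95.2 x − 0.2 y = 2558.15
187.6 x + 136.4 y = -5780.31
Solving the 2×2 system: x ≈ 26.7, y ≈ -79.1 km.

(26.7, -79.1)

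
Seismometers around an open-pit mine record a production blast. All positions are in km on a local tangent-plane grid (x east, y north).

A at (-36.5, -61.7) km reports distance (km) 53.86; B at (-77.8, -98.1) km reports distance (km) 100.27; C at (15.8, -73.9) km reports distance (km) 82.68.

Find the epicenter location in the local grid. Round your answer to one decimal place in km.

(-34.0, -7.9)

Circle about each station: (x + 36.5)² + (y + 61.7)² = 53.86²; (x + 77.8)² + (y + 98.1)² = 100.27²; (x − 15.8)² + (y + 73.9)² = 82.68².
Subtracting pairs of circle equations eliminates x²+y² and gives linear equations (the radical axes):
-82.6 x − 72.8 y = 3384.14
104.6 x − 24.4 y = -3363.37
Solving the 2×2 system: x ≈ -34.0, y ≈ -7.9 km.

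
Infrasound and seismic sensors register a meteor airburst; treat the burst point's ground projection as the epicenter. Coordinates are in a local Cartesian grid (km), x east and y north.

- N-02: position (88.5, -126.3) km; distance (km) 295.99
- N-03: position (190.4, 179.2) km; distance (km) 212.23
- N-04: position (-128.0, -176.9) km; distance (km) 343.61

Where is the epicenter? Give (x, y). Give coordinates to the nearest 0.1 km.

(-19.7, 149.2)

Circle about each station: (x − 88.5)² + (y + 126.3)² = 295.99²; (x − 190.4)² + (y − 179.2)² = 212.23²; (x + 128.0)² + (y + 176.9)² = 343.61².
Subtracting the N-02 equation from the N-03 and N-04 equations removes the quadratic terms:
203.8 x + 611.0 y = 87149.37
-433.0 x − 101.2 y = -6564.08
Solving the 2×2 system: x ≈ -19.7, y ≈ 149.2 km.
Check against N-02 (with the unrounded x, y): √((x − 88.5)²+(y + 126.3)²) = 296.00 ≈ 295.99 km. ✓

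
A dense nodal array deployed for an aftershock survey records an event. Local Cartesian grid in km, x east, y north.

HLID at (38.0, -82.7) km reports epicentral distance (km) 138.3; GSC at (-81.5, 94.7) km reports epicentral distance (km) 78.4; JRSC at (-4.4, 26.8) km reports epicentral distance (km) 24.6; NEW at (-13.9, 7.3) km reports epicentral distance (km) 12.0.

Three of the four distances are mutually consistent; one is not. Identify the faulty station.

NEW

Solve using three stations at a time. Using HLID, GSC, JRSC (subtract circle equations pairwise → linear system) gives (x, y) ≈ (-24.9, 40.5).
Distances from that point to each station vs reported:
  HLID: calculated 138.3 vs reported 138.3 → residual 0.0 km
  GSC: calculated 78.4 vs reported 78.4 → residual 0.0 km
  JRSC: calculated 24.6 vs reported 24.6 → residual 0.0 km
  NEW: calculated 35.0 vs reported 12.0 → residual 23.0 km
HLID, GSC, JRSC are mutually consistent (residuals ≈ 0); NEW is off by 23.0 km.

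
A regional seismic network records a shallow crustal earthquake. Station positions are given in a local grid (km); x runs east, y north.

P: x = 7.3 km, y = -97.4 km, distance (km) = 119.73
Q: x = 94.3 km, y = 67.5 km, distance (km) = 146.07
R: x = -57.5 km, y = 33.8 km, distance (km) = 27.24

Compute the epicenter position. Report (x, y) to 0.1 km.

(-40.9, 12.2)

Circle about each station: (x − 7.3)² + (y + 97.4)² = 119.73²; (x − 94.3)² + (y − 67.5)² = 146.07²; (x + 57.5)² + (y − 33.8)² = 27.24².
Subtracting the P equation from the Q and R equations removes the quadratic terms:
174.0 x + 329.8 y = -3092.48
-129.6 x + 262.4 y = 8501.90
Solving the 2×2 system: x ≈ -40.9, y ≈ 12.2 km.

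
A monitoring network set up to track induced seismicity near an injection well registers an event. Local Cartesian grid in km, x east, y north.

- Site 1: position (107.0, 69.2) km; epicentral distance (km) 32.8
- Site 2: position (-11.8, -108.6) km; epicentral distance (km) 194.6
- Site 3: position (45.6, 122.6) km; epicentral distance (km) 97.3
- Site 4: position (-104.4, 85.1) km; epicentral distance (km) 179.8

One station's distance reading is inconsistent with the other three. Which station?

Solve using three stations at a time. Using Site 1, Site 2, Site 4 (subtract circle equations pairwise → linear system) gives (x, y) ≈ (74.4, 65.9).
Distances from that point to each station vs reported:
  Site 1: calculated 32.8 vs reported 32.8 → residual 0.0 km
  Site 2: calculated 194.6 vs reported 194.6 → residual 0.0 km
  Site 3: calculated 63.6 vs reported 97.3 → residual 33.7 km
  Site 4: calculated 179.8 vs reported 179.8 → residual 0.0 km
Site 1, Site 2, Site 4 are mutually consistent (residuals ≈ 0); Site 3 is off by 33.7 km.

Site 3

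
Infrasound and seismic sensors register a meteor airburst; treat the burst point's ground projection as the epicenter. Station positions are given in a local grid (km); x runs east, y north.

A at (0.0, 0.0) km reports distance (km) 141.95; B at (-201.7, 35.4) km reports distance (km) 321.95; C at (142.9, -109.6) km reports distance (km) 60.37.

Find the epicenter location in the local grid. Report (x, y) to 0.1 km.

x ≈ 82.8 km, y ≈ -115.3 km

Circle about each station: x² + y² = 141.95²; (x + 201.7)² + (y − 35.4)² = 321.95²; (x − 142.9)² + (y + 109.6)² = 60.37².
Subtracting the A equation from the B and C equations removes the quadratic terms:
-403.4 x + 70.8 y = -41565.95
285.8 x − 219.2 y = 48937.84
Solving the 2×2 system: x ≈ 82.8, y ≈ -115.3 km.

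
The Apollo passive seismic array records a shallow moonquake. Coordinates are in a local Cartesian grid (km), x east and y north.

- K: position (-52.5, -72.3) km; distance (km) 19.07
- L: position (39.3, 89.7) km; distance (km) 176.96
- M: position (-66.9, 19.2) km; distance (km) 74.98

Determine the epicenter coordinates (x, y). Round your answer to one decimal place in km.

x ≈ -61.7 km, y ≈ -55.6 km

Circle about each station: (x + 52.5)² + (y + 72.3)² = 19.07²; (x − 39.3)² + (y − 89.7)² = 176.96²; (x + 66.9)² + (y − 19.2)² = 74.98².
Subtracting the K equation from the L and M equations removes the quadratic terms:
183.6 x + 324.0 y = -29344.14
-28.8 x + 183.0 y = -8397.63
Solving the 2×2 system: x ≈ -61.7, y ≈ -55.6 km.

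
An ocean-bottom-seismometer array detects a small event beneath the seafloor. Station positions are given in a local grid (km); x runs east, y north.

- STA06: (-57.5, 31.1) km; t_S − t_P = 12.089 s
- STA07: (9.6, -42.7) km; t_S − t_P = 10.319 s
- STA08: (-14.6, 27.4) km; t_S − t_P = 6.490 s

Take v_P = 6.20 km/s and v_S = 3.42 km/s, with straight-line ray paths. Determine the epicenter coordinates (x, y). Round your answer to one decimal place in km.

Distance from S−P lag: d = Δt · v_P v_S / (v_P − v_S) = Δt · (6.20·3.42)/(6.20−3.42) ≈ 7.6273·Δt.
So d_STA06 = 92.21, d_STA07 = 78.71, d_STA08 = 49.50 km.
Circle about each station: (x + 57.5)² + (y − 31.1)² = 92.21²; (x − 9.6)² + (y + 42.7)² = 78.71²; (x + 14.6)² + (y − 27.4)² = 49.50².
Subtracting pairs of circle equations eliminates x²+y² and gives linear equations (the radical axes):
134.2 x − 147.6 y = -50.59
85.8 x − 7.4 y = 2742.89
Solving the 2×2 system: x ≈ 34.7, y ≈ 31.9 km.

34.7 km east, 31.9 km north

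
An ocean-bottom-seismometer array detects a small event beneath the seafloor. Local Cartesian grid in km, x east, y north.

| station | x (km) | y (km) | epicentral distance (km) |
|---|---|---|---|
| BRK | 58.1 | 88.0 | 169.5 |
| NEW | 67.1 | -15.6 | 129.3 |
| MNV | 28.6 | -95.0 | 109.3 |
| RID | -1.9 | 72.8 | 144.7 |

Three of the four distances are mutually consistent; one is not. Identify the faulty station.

RID

Solve using three stations at a time. Using BRK, NEW, MNV (subtract circle equations pairwise → linear system) gives (x, y) ≈ (-61.1, -32.5).
Distances from that point to each station vs reported:
  BRK: calculated 169.5 vs reported 169.5 → residual 0.0 km
  NEW: calculated 129.3 vs reported 129.3 → residual 0.0 km
  MNV: calculated 109.3 vs reported 109.3 → residual 0.0 km
  RID: calculated 120.8 vs reported 144.7 → residual 23.9 km
BRK, NEW, MNV are mutually consistent (residuals ≈ 0); RID is off by 23.9 km.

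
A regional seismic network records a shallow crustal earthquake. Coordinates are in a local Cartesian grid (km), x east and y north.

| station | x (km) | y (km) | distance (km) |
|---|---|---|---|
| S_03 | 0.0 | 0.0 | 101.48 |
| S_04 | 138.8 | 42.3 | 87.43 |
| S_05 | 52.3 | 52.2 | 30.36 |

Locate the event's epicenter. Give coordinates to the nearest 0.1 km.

Circle about each station: x² + y² = 101.48²; (x − 138.8)² + (y − 42.3)² = 87.43²; (x − 52.3)² + (y − 52.2)² = 30.36².
Subtracting pairs of circle equations eliminates x²+y² and gives linear equations (the radical axes):
277.6 x + 84.6 y = 23708.92
104.6 x + 104.4 y = 14836.59
Solving the 2×2 system: x ≈ 60.6, y ≈ 81.4 km.

60.6 km east, 81.4 km north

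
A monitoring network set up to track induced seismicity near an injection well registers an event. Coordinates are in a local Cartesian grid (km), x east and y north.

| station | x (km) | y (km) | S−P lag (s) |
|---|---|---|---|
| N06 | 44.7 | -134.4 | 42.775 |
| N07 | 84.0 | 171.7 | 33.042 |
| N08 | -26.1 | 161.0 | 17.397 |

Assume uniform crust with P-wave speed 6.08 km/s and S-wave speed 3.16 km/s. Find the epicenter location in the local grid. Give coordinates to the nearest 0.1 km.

x ≈ -119.2 km, y ≈ 94.4 km

Distance from S−P lag: d = Δt · v_P v_S / (v_P − v_S) = Δt · (6.08·3.16)/(6.08−3.16) ≈ 6.5797·Δt.
So d_N06 = 281.45, d_N07 = 217.41, d_N08 = 114.47 km.
Circle about each station: (x − 44.7)² + (y + 134.4)² = 281.45²; (x − 84.0)² + (y − 171.7)² = 217.41²; (x + 26.1)² + (y − 161.0)² = 114.47².
Subtracting the N06 equation from the N07 and N08 equations removes the quadratic terms:
78.6 x + 612.2 y = 48422.43
-141.6 x + 590.8 y = 72651.48
Solving the 2×2 system: x ≈ -119.2, y ≈ 94.4 km.
Check against N06 (with the unrounded x, y): √((x − 44.7)²+(y + 134.4)²) = 281.45 ≈ 281.45 km. ✓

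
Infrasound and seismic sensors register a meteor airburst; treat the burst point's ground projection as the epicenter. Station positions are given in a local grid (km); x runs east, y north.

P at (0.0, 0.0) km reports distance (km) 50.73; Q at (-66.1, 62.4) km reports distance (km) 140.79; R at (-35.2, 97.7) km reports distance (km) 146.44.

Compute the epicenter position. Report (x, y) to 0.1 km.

x ≈ 43.8 km, y ≈ -25.6 km

Circle about each station: x² + y² = 50.73²; (x + 66.1)² + (y − 62.4)² = 140.79²; (x + 35.2)² + (y − 97.7)² = 146.44².
Subtracting pairs of circle equations eliminates x²+y² and gives linear equations (the radical axes):
-132.2 x + 124.8 y = -8985.32
-70.4 x + 195.4 y = -8086.81
Solving the 2×2 system: x ≈ 43.8, y ≈ -25.6 km.
Check against P (with the unrounded x, y): √(x²+y²) = 50.73 ≈ 50.73 km. ✓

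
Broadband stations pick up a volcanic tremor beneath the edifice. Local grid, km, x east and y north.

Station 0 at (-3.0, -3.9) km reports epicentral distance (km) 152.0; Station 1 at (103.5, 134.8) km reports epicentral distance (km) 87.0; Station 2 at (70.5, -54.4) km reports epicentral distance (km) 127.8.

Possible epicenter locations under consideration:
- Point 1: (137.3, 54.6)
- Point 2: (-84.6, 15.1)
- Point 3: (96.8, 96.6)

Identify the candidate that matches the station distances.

Point 1

For each candidate, compare |candidate − station| to the reported distance:
Point 1: residuals Station 0 0.0, Station 1 0.0, Station 2 0.0 → max 0.0 km
Point 2: residuals Station 0 68.2, Station 1 136.0, Station 2 42.2 → max 136.0 km
Point 3: residuals Station 0 10.4, Station 1 48.2, Station 2 25.5 → max 48.2 km
Only Point 1 has all residuals ≈ 0.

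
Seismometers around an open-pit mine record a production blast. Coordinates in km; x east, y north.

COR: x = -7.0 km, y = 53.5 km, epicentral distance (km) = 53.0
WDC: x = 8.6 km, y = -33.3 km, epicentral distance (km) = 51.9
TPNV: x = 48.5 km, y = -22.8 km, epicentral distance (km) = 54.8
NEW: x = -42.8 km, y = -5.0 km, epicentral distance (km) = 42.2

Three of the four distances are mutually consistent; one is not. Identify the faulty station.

Solve using three stations at a time. Using COR, TPNV, NEW (subtract circle equations pairwise → linear system) gives (x, y) ≈ (-1.0, 0.8).
Distances from that point to each station vs reported:
  COR: calculated 53.0 vs reported 53.0 → residual 0.0 km
  WDC: calculated 35.4 vs reported 51.9 → residual 16.5 km
  TPNV: calculated 54.8 vs reported 54.8 → residual 0.0 km
  NEW: calculated 42.2 vs reported 42.2 → residual 0.0 km
COR, TPNV, NEW are mutually consistent (residuals ≈ 0); WDC is off by 16.5 km.

WDC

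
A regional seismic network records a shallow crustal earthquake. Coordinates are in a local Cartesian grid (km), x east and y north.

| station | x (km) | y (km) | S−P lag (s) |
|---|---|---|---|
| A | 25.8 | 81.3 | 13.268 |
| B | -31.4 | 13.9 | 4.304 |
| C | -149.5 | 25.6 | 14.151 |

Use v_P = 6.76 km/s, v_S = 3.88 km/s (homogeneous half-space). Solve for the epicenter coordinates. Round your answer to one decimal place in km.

x ≈ -31.1 km, y ≈ -25.3 km

Distance from S−P lag: d = Δt · v_P v_S / (v_P − v_S) = Δt · (6.76·3.88)/(6.76−3.88) ≈ 9.1072·Δt.
So d_A = 120.83, d_B = 39.20, d_C = 128.88 km.
Circle about each station: (x − 25.8)² + (y − 81.3)² = 120.83²; (x + 31.4)² + (y − 13.9)² = 39.20²; (x + 149.5)² + (y − 25.6)² = 128.88².
Subtracting the A equation from the B and C equations removes the quadratic terms:
-114.4 x − 134.8 y = 6967.09
-350.6 x − 111.4 y = 13720.11
Solving the 2×2 system: x ≈ -31.1, y ≈ -25.3 km.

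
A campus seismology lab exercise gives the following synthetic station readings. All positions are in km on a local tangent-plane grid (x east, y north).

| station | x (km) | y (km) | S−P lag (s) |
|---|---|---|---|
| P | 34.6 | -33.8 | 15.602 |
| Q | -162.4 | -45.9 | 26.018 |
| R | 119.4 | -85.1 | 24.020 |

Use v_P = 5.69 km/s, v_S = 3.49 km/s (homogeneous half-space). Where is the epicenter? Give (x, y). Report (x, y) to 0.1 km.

Distance from S−P lag: d = Δt · v_P v_S / (v_P − v_S) = Δt · (5.69·3.49)/(5.69−3.49) ≈ 9.0264·Δt.
So d_P = 140.83, d_Q = 234.85, d_R = 216.81 km.
Circle about each station: (x − 34.6)² + (y + 33.8)² = 140.83²; (x + 162.4)² + (y + 45.9)² = 234.85²; (x − 119.4)² + (y + 85.1)² = 216.81².
Subtracting the P equation from the Q and R equations removes the quadratic terms:
-394.0 x − 24.2 y = -9180.46
169.6 x − 102.6 y = -8014.72
Solving the 2×2 system: x ≈ 16.8, y ≈ 105.9 km.

(16.8, 105.9)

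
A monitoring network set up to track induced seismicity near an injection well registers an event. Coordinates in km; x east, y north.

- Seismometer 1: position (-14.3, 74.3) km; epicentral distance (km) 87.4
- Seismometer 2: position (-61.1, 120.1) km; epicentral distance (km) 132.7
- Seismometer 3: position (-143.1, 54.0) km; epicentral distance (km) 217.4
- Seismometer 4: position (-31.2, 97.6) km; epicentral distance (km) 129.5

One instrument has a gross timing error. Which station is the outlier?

Solve using three stations at a time. Using Seismometer 1, Seismometer 2, Seismometer 3 (subtract circle equations pairwise → linear system) gives (x, y) ≈ (69.8, 98.2).
Distances from that point to each station vs reported:
  Seismometer 1: calculated 87.4 vs reported 87.4 → residual 0.0 km
  Seismometer 2: calculated 132.7 vs reported 132.7 → residual 0.0 km
  Seismometer 3: calculated 217.4 vs reported 217.4 → residual 0.0 km
  Seismometer 4: calculated 101.0 vs reported 129.5 → residual 28.5 km
Seismometer 1, Seismometer 2, Seismometer 3 are mutually consistent (residuals ≈ 0); Seismometer 4 is off by 28.5 km.

Seismometer 4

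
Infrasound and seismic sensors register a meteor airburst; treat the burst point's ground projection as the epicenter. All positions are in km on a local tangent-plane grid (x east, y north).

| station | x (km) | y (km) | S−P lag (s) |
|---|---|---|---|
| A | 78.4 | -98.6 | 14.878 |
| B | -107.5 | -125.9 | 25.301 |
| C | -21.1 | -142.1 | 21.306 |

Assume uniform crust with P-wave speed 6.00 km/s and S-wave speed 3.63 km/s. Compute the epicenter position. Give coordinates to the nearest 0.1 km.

Distance from S−P lag: d = Δt · v_P v_S / (v_P − v_S) = Δt · (6.00·3.63)/(6.00−3.63) ≈ 9.1899·Δt.
So d_A = 136.73, d_B = 232.51, d_C = 195.80 km.
Circle about each station: (x − 78.4)² + (y + 98.6)² = 136.73²; (x + 107.5)² + (y + 125.9)² = 232.51²; (x + 21.1)² + (y + 142.1)² = 195.80².
Subtracting pairs of circle equations eliminates x²+y² and gives linear equations (the radical axes):
-371.8 x − 54.6 y = -23827.27
-199.0 x − 87.0 y = -14873.45
Solving the 2×2 system: x ≈ 58.7, y ≈ 36.7 km.

(58.7, 36.7)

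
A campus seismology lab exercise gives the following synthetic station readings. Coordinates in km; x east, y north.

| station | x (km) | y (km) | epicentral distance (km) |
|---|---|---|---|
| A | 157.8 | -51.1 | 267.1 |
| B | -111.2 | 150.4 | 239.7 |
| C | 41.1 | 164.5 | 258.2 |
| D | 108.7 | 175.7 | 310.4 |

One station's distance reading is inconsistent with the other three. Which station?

B

Solve using three stations at a time. Using A, C, D (subtract circle equations pairwise → linear system) gives (x, y) ≈ (-109.0, -45.3).
Distances from that point to each station vs reported:
  A: calculated 266.8 vs reported 267.1 → residual 0.3 km
  B: calculated 195.7 vs reported 239.7 → residual 44.0 km
  C: calculated 257.9 vs reported 258.2 → residual 0.3 km
  D: calculated 310.2 vs reported 310.4 → residual 0.2 km
A, C, D are mutually consistent (residuals ≈ 0); B is off by 44.0 km.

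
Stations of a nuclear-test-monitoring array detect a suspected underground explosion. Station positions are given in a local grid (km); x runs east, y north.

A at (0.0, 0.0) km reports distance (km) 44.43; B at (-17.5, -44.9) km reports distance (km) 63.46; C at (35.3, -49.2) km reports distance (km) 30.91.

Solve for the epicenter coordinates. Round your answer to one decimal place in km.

(40.3, -18.7)

Circle about each station: x² + y² = 44.43²; (x + 17.5)² + (y + 44.9)² = 63.46²; (x − 35.3)² + (y + 49.2)² = 30.91².
Subtracting the A equation from the B and C equations removes the quadratic terms:
-35.0 x − 89.8 y = 269.11
70.6 x − 98.4 y = 4685.33
Solving the 2×2 system: x ≈ 40.3, y ≈ -18.7 km.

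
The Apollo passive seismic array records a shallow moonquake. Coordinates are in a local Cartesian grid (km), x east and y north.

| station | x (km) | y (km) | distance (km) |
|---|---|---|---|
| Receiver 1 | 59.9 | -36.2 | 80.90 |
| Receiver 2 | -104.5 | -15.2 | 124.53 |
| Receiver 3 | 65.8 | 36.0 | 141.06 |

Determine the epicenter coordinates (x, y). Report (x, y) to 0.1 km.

Circle about each station: (x − 59.9)² + (y + 36.2)² = 80.90²; (x + 104.5)² + (y + 15.2)² = 124.53²; (x − 65.8)² + (y − 36.0)² = 141.06².
Subtracting pairs of circle equations eliminates x²+y² and gives linear equations (the radical axes):
-328.8 x + 42.0 y = -2710.07
11.8 x + 144.4 y = -12625.92
Solving the 2×2 system: x ≈ -2.9, y ≈ -87.2 km.
Check against Receiver 1 (with the unrounded x, y): √((x − 59.9)²+(y + 36.2)²) = 80.90 ≈ 80.90 km. ✓

-2.9 km east, -87.2 km north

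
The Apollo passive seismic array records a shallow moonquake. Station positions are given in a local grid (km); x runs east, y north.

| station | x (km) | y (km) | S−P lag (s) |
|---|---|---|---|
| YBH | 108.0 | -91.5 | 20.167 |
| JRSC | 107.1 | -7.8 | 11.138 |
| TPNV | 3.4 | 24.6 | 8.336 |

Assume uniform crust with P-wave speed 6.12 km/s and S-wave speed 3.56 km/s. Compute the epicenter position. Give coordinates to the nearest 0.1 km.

56.1 km east, 72.1 km north

Distance from S−P lag: d = Δt · v_P v_S / (v_P − v_S) = Δt · (6.12·3.56)/(6.12−3.56) ≈ 8.5106·Δt.
So d_YBH = 171.63, d_JRSC = 94.79, d_TPNV = 70.94 km.
Circle about each station: (x − 108.0)² + (y + 91.5)² = 171.63²; (x − 107.1)² + (y + 7.8)² = 94.79²; (x − 3.4)² + (y − 24.6)² = 70.94².
Subtracting the YBH equation from the JRSC and TPNV equations removes the quadratic terms:
-1.8 x + 167.4 y = 11966.71
-209.2 x + 232.2 y = 5004.84
Solving the 2×2 system: x ≈ 56.1, y ≈ 72.1 km.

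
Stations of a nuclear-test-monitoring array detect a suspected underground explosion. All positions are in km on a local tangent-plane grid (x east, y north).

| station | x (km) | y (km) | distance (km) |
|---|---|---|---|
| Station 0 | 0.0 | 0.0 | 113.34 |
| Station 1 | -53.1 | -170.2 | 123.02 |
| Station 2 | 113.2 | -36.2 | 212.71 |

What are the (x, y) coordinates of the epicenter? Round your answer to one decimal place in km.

(-98.6, -55.9)

Circle about each station: x² + y² = 113.34²; (x + 53.1)² + (y + 170.2)² = 123.02²; (x − 113.2)² + (y + 36.2)² = 212.71².
Subtracting pairs of circle equations eliminates x²+y² and gives linear equations (the radical axes):
-106.2 x − 340.4 y = 29499.69
226.4 x − 72.4 y = -18274.91
Solving the 2×2 system: x ≈ -98.6, y ≈ -55.9 km.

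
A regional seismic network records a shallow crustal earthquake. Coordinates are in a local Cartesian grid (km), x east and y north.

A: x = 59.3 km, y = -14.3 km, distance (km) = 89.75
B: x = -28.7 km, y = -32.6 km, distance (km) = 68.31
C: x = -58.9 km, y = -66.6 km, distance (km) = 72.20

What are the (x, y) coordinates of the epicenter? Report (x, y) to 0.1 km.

(9.7, -89.1)

Circle about each station: (x − 59.3)² + (y + 14.3)² = 89.75²; (x + 28.7)² + (y + 32.6)² = 68.31²; (x + 58.9)² + (y + 66.6)² = 72.20².
Subtracting pairs of circle equations eliminates x²+y² and gives linear equations (the radical axes):
-176.0 x − 36.6 y = 1554.28
-236.4 x − 104.6 y = 7026.01
Solving the 2×2 system: x ≈ 9.7, y ≈ -89.1 km.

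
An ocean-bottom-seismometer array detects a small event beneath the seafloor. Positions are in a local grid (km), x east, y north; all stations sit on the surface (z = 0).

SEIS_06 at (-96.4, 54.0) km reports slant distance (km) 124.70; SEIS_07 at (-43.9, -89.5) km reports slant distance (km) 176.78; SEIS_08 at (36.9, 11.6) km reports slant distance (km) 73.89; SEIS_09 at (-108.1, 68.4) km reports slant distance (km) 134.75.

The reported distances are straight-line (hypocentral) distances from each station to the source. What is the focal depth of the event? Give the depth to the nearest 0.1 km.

depth ≈ 42.1 km

Each station gives a sphere (x−x_i)² + (y−y_i)² + z² = d_i² (stations at z=0).
Subtracting the SEIS_06 sphere from SEIS_07 and SEIS_08: z² cancels, leaving linear equations in x and y:
105.0 x − 287.0 y = -17972.58
266.6 x − 84.8 y = -622.43
Solving: x ≈ 19.900, y ≈ 69.903 km (keep extra digits for the depth step; rounded: 19.9, 69.9).
Then from the SEIS_06 sphere: z² = 124.70² − (x + 96.4)² − (y − 54.0)² with x = 19.900, y = 69.903, so z ≈ 42.089 ≈ 42.1 km.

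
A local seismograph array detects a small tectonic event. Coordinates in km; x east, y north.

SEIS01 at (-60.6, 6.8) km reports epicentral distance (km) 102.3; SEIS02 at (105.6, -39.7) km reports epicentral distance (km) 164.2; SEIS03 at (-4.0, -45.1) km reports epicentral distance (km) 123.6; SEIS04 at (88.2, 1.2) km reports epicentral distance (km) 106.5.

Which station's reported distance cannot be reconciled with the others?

SEIS02

Solve using three stations at a time. Using SEIS01, SEIS03, SEIS04 (subtract circle equations pairwise → linear system) gives (x, y) ≈ (13.6, 77.3).
Distances from that point to each station vs reported:
  SEIS01: calculated 102.3 vs reported 102.3 → residual 0.0 km
  SEIS02: calculated 148.8 vs reported 164.2 → residual 15.4 km
  SEIS03: calculated 123.6 vs reported 123.6 → residual 0.0 km
  SEIS04: calculated 106.5 vs reported 106.5 → residual 0.0 km
SEIS01, SEIS03, SEIS04 are mutually consistent (residuals ≈ 0); SEIS02 is off by 15.4 km.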